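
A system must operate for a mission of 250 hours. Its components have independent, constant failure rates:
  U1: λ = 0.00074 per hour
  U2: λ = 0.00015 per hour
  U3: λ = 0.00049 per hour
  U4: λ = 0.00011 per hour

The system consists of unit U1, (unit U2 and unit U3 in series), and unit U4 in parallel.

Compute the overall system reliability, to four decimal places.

R(U1) = exp(−0.00074 × 250) = 0.831104
R(U2) = exp(−0.00015 × 250) = 0.963194
R(U3) = exp(−0.00049 × 250) = 0.884706
R(U4) = exp(−0.00011 × 250) = 0.972875
Series (U2 and U3): 0.963194 × 0.884706 = 0.852144
Parallel (U1, [0.852144], and U4): 1 − (1 − 0.831104)(1 − 0.852144)(1 − 0.972875) = 0.9993

0.9993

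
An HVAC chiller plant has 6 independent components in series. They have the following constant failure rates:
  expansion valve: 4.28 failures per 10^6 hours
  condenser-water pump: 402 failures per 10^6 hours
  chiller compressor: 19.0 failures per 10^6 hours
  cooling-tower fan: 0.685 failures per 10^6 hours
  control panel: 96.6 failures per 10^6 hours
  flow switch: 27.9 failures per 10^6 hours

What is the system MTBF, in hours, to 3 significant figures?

1820

Series of exponential components: λ_sys = Σ λ_i
λ_sys = 0.00000428 + 0.000402 + 0.0000190 + 0.000000685 + 0.0000966 + 0.0000279 = 5.5046e-04 /h
MTBF = 1 / λ_sys = 1820 h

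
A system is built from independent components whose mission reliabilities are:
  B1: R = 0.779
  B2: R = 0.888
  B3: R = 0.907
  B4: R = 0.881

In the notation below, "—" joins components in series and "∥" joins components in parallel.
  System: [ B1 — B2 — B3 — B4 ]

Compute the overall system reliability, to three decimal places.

Series (B1, B2, B3, and B4): 0.77900 × 0.88800 × 0.90700 × 0.88100 = 0.553

0.553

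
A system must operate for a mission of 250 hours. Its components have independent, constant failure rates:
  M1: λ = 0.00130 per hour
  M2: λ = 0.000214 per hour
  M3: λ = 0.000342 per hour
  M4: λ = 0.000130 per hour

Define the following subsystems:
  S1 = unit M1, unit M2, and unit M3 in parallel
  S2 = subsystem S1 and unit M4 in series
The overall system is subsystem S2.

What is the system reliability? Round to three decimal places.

R(M1) = exp(−0.00130 × 250) = 0.72253
R(M2) = exp(−0.000214 × 250) = 0.94791
R(M3) = exp(−0.000342 × 250) = 0.91805
R(M4) = exp(−0.000130 × 250) = 0.96802
Parallel (M1, M2, and M3): 1 − (1 − 0.72253)(1 − 0.94791)(1 − 0.91805) = 0.99882
Series ([0.99882] and M4): 0.99882 × 0.96802 = 0.967

0.967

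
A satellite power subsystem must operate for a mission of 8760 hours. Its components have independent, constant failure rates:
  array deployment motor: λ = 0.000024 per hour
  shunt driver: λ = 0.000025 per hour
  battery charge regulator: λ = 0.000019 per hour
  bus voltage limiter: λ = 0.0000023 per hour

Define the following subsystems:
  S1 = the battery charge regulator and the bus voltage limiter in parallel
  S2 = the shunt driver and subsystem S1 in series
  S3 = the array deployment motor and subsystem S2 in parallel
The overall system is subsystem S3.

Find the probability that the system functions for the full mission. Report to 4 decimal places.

0.9622

R(array deployment motor) = exp(−0.000024 × 8760) = 0.810390
R(shunt driver) = exp(−0.000025 × 8760) = 0.803322
R(battery charge regulator) = exp(−0.000019 × 8760) = 0.846674
R(bus voltage limiter) = exp(−0.0000023 × 8760) = 0.980054
Parallel (battery charge regulator and bus voltage limiter): 1 − (1 − 0.846674)(1 − 0.980054) = 0.996942
Series (shunt driver and [0.996942]): 0.803322 × 0.996942 = 0.800865
Parallel (array deployment motor and [0.800865]): 1 − (1 − 0.810390)(1 − 0.800865) = 0.9622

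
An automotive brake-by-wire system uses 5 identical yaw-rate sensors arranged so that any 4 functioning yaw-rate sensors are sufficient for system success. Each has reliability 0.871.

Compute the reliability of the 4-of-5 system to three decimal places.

R = Σ_{i=4}^{5} C(5,i) p^i (1−p)^{5−i} with p = 0.871
C(5,4)·0.871^4·0.129^1 = 0.37122
C(5,5)·0.871^5·0.129^0 = 0.50129
Sum = 0.873

0.873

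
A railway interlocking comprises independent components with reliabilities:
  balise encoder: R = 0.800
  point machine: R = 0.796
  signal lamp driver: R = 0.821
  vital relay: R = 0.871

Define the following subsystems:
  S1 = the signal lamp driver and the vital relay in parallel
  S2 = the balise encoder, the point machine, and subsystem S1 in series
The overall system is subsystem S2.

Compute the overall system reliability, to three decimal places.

0.622

Parallel (signal lamp driver and vital relay): 1 − (1 − 0.82100)(1 − 0.87100) = 0.97691
Series (balise encoder, point machine, and [0.97691]): 0.80000 × 0.79600 × 0.97691 = 0.622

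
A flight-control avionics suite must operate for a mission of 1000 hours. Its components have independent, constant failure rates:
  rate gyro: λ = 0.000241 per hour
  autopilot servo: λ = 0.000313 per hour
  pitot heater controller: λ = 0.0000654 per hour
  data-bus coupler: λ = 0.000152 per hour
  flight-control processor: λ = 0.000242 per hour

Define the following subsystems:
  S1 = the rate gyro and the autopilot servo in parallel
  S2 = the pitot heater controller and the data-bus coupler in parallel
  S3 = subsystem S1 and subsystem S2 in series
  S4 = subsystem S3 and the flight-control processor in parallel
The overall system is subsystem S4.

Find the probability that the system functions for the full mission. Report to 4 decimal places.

0.9858

R(rate gyro) = exp(−0.000241 × 1000) = 0.785842
R(autopilot servo) = exp(−0.000313 × 1000) = 0.731250
R(pitot heater controller) = exp(−0.0000654 × 1000) = 0.936693
R(data-bus coupler) = exp(−0.000152 × 1000) = 0.858988
R(flight-control processor) = exp(−0.000242 × 1000) = 0.785056
Parallel (rate gyro and autopilot servo): 1 − (1 − 0.785842)(1 − 0.731250) = 0.942445
Parallel (pitot heater controller and data-bus coupler): 1 − (1 − 0.936693)(1 − 0.858988) = 0.991073
Series ([0.942445] and [0.991073]): 0.942445 × 0.991073 = 0.934032
Parallel ([0.934032] and flight-control processor): 1 − (1 − 0.934032)(1 − 0.785056) = 0.9858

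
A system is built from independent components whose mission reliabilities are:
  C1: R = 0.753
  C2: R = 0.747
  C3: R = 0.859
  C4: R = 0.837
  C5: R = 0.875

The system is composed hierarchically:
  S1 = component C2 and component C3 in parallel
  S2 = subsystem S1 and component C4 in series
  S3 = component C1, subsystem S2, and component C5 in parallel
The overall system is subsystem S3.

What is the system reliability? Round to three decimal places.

Parallel (C2 and C3): 1 − (1 − 0.74700)(1 − 0.85900) = 0.96433
Series ([0.96433] and C4): 0.96433 × 0.83700 = 0.80714
Parallel (C1, [0.80714], and C5): 1 − (1 − 0.75300)(1 − 0.80714)(1 − 0.87500) = 0.994

0.994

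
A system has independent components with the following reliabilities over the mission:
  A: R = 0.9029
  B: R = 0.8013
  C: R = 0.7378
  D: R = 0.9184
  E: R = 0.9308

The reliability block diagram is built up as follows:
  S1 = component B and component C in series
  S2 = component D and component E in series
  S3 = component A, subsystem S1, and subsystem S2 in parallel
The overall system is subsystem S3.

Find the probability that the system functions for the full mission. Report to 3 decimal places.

0.994

Series (B and C): 0.80130 × 0.73780 = 0.59120
Series (D and E): 0.91840 × 0.93080 = 0.85485
Parallel (A, [0.59120], and [0.85485]): 1 − (1 − 0.90290)(1 − 0.59120)(1 − 0.85485) = 0.994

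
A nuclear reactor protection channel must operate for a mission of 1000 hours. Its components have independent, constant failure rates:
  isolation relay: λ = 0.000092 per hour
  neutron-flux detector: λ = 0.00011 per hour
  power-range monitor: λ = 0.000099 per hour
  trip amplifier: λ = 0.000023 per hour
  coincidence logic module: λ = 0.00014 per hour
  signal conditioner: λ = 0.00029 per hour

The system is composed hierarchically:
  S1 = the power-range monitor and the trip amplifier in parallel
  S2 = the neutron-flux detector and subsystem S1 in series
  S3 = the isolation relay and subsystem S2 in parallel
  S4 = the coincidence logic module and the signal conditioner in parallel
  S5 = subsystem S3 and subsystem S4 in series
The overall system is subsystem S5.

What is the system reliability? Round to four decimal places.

0.9581

R(isolation relay) = exp(−0.000092 × 1000) = 0.912105
R(neutron-flux detector) = exp(−0.00011 × 1000) = 0.895834
R(power-range monitor) = exp(−0.000099 × 1000) = 0.905743
R(trip amplifier) = exp(−0.000023 × 1000) = 0.977262
R(coincidence logic module) = exp(−0.00014 × 1000) = 0.869358
R(signal conditioner) = exp(−0.00029 × 1000) = 0.748264
Parallel (power-range monitor and trip amplifier): 1 − (1 − 0.905743)(1 − 0.977262) = 0.997857
Series (neutron-flux detector and [0.997857]): 0.895834 × 0.997857 = 0.893914
Parallel (isolation relay and [0.893914]): 1 − (1 − 0.912105)(1 − 0.893914) = 0.990676
Parallel (coincidence logic module and signal conditioner): 1 − (1 − 0.869358)(1 − 0.748264) = 0.967113
Series ([0.990676] and [0.967113]): 0.990676 × 0.967113 = 0.9581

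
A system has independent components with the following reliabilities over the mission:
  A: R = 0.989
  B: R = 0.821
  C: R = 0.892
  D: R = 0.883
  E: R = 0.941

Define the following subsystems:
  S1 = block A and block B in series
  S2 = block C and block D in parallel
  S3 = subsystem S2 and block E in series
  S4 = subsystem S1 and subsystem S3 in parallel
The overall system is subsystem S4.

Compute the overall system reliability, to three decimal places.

0.987

Series (A and B): 0.98900 × 0.82100 = 0.81197
Parallel (C and D): 1 − (1 − 0.89200)(1 − 0.88300) = 0.98736
Series ([0.98736] and E): 0.98736 × 0.94100 = 0.92911
Parallel ([0.81197] and [0.92911]): 1 − (1 − 0.81197)(1 − 0.92911) = 0.987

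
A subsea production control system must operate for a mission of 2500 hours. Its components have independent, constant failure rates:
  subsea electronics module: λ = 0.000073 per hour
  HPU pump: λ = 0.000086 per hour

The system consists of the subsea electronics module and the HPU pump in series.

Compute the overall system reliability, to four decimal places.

R(subsea electronics module) = exp(−0.000073 × 2500) = 0.833185
R(HPU pump) = exp(−0.000086 × 2500) = 0.806541
Series (subsea electronics module and HPU pump): 0.833185 × 0.806541 = 0.6720

0.6720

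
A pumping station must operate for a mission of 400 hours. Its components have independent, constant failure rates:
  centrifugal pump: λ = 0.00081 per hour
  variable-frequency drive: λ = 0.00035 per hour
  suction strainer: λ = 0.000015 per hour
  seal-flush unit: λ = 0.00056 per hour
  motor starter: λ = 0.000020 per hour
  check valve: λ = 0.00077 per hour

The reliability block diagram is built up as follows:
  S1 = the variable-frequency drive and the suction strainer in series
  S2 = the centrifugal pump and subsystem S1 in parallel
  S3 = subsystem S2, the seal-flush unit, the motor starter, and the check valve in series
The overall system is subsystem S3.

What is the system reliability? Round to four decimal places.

0.5608

R(centrifugal pump) = exp(−0.00081 × 400) = 0.723250
R(variable-frequency drive) = exp(−0.00035 × 400) = 0.869358
R(suction strainer) = exp(−0.000015 × 400) = 0.994018
R(seal-flush unit) = exp(−0.00056 × 400) = 0.799315
R(motor starter) = exp(−0.000020 × 400) = 0.992032
R(check valve) = exp(−0.00077 × 400) = 0.734915
Series (variable-frequency drive and suction strainer): 0.869358 × 0.994018 = 0.864158
Parallel (centrifugal pump and [0.864158]): 1 − (1 − 0.723250)(1 − 0.864158) = 0.962406
Series ([0.962406], seal-flush unit, motor starter, and check valve): 0.962406 × 0.799315 × 0.992032 × 0.734915 = 0.5608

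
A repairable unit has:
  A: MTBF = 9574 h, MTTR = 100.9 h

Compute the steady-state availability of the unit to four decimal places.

A(A) = MTBF/(MTBF+MTTR) = 9574/(9574+100.9) = 0.9896

0.9896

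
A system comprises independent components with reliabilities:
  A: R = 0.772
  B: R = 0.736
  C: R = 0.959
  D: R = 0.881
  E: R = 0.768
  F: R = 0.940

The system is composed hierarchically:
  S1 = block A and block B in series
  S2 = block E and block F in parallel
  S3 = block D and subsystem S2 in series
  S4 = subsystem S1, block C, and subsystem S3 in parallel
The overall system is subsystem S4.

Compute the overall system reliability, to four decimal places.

Series (A and B): 0.772000 × 0.736000 = 0.568192
Parallel (E and F): 1 − (1 − 0.768000)(1 − 0.940000) = 0.986080
Series (D and [0.986080]): 0.881000 × 0.986080 = 0.868736
Parallel ([0.568192], C, and [0.868736]): 1 − (1 − 0.568192)(1 − 0.959000)(1 − 0.868736) = 0.9977

0.9977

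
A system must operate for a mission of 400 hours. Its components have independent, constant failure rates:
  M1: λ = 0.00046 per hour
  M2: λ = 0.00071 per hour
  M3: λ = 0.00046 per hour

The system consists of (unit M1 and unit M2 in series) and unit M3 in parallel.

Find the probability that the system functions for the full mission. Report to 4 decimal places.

R(M1) = exp(−0.00046 × 400) = 0.831936
R(M2) = exp(−0.00071 × 400) = 0.752767
R(M3) = exp(−0.00046 × 400) = 0.831936
Series (M1 and M2): 0.831936 × 0.752767 = 0.626254
Parallel ([0.626254] and M3): 1 − (1 − 0.626254)(1 − 0.831936) = 0.9372

0.9372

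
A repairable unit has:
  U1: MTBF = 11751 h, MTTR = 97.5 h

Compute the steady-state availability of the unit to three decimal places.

A(U1) = MTBF/(MTBF+MTTR) = 11751/(11751+97.5) = 0.992

0.992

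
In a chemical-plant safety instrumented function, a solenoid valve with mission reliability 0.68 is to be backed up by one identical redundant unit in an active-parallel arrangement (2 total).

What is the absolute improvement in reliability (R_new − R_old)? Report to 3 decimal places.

0.218

R_before = 0.68
R_after = 1 − (1 − 0.68)^2 = 0.898
ΔR = 0.898 − 0.68 = 0.218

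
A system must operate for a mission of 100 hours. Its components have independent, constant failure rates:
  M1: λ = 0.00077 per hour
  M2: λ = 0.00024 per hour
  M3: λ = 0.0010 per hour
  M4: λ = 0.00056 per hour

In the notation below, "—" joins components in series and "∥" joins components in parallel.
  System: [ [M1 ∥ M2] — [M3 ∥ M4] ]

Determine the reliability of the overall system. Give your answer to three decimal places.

0.993

R(M1) = exp(−0.00077 × 100) = 0.92589
R(M2) = exp(−0.00024 × 100) = 0.97629
R(M3) = exp(−0.0010 × 100) = 0.90484
R(M4) = exp(−0.00056 × 100) = 0.94554
Parallel (M1 and M2): 1 − (1 − 0.92589)(1 − 0.97629) = 0.99824
Parallel (M3 and M4): 1 − (1 − 0.90484)(1 − 0.94554) = 0.99482
Series ([0.99824] and [0.99482]): 0.99824 × 0.99482 = 0.993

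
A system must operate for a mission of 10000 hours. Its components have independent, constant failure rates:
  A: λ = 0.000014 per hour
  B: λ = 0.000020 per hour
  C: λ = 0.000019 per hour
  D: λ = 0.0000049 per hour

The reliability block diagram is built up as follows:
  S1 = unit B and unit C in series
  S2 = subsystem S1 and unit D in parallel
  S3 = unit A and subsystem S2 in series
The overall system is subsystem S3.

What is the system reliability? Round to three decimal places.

R(A) = exp(−0.000014 × 10000) = 0.86936
R(B) = exp(−0.000020 × 10000) = 0.81873
R(C) = exp(−0.000019 × 10000) = 0.82696
R(D) = exp(−0.0000049 × 10000) = 0.95218
Series (B and C): 0.81873 × 0.82696 = 0.67706
Parallel ([0.67706] and D): 1 − (1 − 0.67706)(1 − 0.95218) = 0.98456
Series (A and [0.98456]): 0.86936 × 0.98456 = 0.856

0.856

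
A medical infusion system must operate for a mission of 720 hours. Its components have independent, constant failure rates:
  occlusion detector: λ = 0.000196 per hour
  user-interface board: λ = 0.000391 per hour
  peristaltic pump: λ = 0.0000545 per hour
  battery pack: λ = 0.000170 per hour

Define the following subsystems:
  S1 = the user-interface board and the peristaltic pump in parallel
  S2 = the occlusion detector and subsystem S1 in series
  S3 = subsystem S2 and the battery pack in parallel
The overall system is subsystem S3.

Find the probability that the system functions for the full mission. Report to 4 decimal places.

0.9839

R(occlusion detector) = exp(−0.000196 × 720) = 0.868385
R(user-interface board) = exp(−0.000391 × 720) = 0.754636
R(peristaltic pump) = exp(−0.0000545 × 720) = 0.961520
R(battery pack) = exp(−0.000170 × 720) = 0.884794
Parallel (user-interface board and peristaltic pump): 1 − (1 − 0.754636)(1 − 0.961520) = 0.990558
Series (occlusion detector and [0.990558]): 0.868385 × 0.990558 = 0.860186
Parallel ([0.860186] and battery pack): 1 − (1 − 0.860186)(1 − 0.884794) = 0.9839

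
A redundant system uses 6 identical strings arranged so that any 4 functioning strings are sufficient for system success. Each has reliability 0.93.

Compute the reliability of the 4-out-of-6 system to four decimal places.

R = Σ_{i=4}^{6} C(6,i) p^i (1−p)^{6−i} with p = 0.93
C(6,4)·0.93^4·0.07^2 = 0.054982
C(6,5)·0.93^5·0.07^1 = 0.292189
C(6,6)·0.93^6·0.07^0 = 0.646990
Sum = 0.9942

0.9942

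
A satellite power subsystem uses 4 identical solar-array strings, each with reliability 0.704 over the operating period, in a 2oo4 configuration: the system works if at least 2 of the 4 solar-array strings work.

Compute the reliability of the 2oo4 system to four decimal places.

R = Σ_{i=2}^{4} C(4,i) p^i (1−p)^{4−i} with p = 0.704
C(4,2)·0.704^2·0.296^2 = 0.260543
C(4,3)·0.704^3·0.296^1 = 0.413114
C(4,4)·0.704^4·0.296^0 = 0.245635
Sum = 0.9193

0.9193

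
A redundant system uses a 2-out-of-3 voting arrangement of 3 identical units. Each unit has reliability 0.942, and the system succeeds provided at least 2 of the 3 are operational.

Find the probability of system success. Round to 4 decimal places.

R = Σ_{i=2}^{3} C(3,i) p^i (1−p)^{3−i} with p = 0.942
C(3,2)·0.942^2·0.058^1 = 0.154401
C(3,3)·0.942^3·0.058^0 = 0.835897
Sum = 0.9903

0.9903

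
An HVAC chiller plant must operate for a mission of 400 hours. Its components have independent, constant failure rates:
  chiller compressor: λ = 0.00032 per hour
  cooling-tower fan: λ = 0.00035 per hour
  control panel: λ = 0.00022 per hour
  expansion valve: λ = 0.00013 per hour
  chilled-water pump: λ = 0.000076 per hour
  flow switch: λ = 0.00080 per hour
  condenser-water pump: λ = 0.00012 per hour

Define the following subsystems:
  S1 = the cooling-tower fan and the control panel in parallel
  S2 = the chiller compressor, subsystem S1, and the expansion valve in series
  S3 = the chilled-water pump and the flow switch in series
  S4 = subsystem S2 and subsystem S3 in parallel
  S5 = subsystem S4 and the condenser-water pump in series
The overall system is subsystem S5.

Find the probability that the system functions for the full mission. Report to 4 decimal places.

R(chiller compressor) = exp(−0.00032 × 400) = 0.879853
R(cooling-tower fan) = exp(−0.00035 × 400) = 0.869358
R(control panel) = exp(−0.00022 × 400) = 0.915761
R(expansion valve) = exp(−0.00013 × 400) = 0.949329
R(chilled-water pump) = exp(−0.000076 × 400) = 0.970057
R(flow switch) = exp(−0.00080 × 400) = 0.726149
R(condenser-water pump) = exp(−0.00012 × 400) = 0.953134
Parallel (cooling-tower fan and control panel): 1 − (1 − 0.869358)(1 − 0.915761) = 0.988995
Series (chiller compressor, [0.988995], and expansion valve): 0.879853 × 0.988995 × 0.949329 = 0.826078
Series (chilled-water pump and flow switch): 0.970057 × 0.726149 = 0.704406
Parallel ([0.826078] and [0.704406]): 1 − (1 − 0.826078)(1 − 0.704406) = 0.948590
Series ([0.948590] and condenser-water pump): 0.948590 × 0.953134 = 0.9041

0.9041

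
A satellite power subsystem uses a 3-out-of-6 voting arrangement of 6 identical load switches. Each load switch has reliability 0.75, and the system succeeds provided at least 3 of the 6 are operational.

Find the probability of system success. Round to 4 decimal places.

0.9624

R = Σ_{i=3}^{6} C(6,i) p^i (1−p)^{6−i} with p = 0.75
C(6,3)·0.75^3·0.25^3 = 0.131836
C(6,4)·0.75^4·0.25^2 = 0.296631
C(6,5)·0.75^5·0.25^1 = 0.355957
C(6,6)·0.75^6·0.25^0 = 0.177979
Sum = 0.9624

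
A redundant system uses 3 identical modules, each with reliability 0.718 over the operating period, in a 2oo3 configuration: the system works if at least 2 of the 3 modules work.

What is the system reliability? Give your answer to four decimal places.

R = Σ_{i=2}^{3} C(3,i) p^i (1−p)^{3−i} with p = 0.718
C(3,2)·0.718^2·0.282^1 = 0.436133
C(3,3)·0.718^3·0.282^0 = 0.370146
Sum = 0.8063

0.8063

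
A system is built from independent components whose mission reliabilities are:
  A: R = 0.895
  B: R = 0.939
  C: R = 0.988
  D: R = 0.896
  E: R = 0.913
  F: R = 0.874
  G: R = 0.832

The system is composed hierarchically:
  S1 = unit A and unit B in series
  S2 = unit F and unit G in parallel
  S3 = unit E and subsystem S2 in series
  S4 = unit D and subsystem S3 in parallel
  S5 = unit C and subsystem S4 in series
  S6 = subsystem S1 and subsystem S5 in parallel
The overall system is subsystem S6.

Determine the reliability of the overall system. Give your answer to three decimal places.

0.996

Series (A and B): 0.89500 × 0.93900 = 0.84041
Parallel (F and G): 1 − (1 − 0.87400)(1 − 0.83200) = 0.97883
Series (E and [0.97883]): 0.91300 × 0.97883 = 0.89367
Parallel (D and [0.89367]): 1 − (1 − 0.89600)(1 − 0.89367) = 0.98894
Series (C and [0.98894]): 0.98800 × 0.98894 = 0.97707
Parallel ([0.84041] and [0.97707]): 1 − (1 − 0.84041)(1 − 0.97707) = 0.996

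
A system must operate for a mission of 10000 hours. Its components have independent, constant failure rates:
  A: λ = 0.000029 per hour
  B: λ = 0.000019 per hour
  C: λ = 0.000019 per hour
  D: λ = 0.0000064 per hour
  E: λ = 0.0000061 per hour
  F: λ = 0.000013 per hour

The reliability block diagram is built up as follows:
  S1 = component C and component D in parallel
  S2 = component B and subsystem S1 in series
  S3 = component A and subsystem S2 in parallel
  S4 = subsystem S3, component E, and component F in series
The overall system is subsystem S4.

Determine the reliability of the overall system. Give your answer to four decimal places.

0.7883

R(A) = exp(−0.000029 × 10000) = 0.748264
R(B) = exp(−0.000019 × 10000) = 0.826959
R(C) = exp(−0.000019 × 10000) = 0.826959
R(D) = exp(−0.0000064 × 10000) = 0.938005
R(E) = exp(−0.0000061 × 10000) = 0.940823
R(F) = exp(−0.000013 × 10000) = 0.878095
Parallel (C and D): 1 − (1 − 0.826959)(1 − 0.938005) = 0.989272
Series (B and [0.989272]): 0.826959 × 0.989272 = 0.818087
Parallel (A and [0.818087]): 1 − (1 − 0.748264)(1 − 0.818087) = 0.954206
Series ([0.954206], E, and F): 0.954206 × 0.940823 × 0.878095 = 0.7883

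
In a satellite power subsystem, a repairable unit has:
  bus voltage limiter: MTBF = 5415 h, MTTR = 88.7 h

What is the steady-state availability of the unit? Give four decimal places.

0.9839

A(bus voltage limiter) = MTBF/(MTBF+MTTR) = 5415/(5415+88.7) = 0.9839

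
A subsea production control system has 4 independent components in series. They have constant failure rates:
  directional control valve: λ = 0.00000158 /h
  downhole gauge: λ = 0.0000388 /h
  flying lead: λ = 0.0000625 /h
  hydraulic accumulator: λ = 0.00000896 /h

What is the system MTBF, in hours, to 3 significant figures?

Series of exponential components: λ_sys = Σ λ_i
λ_sys = 0.00000158 + 0.0000388 + 0.0000625 + 0.00000896 = 1.1184e-04 /h
MTBF = 1 / λ_sys = 8940 h

8940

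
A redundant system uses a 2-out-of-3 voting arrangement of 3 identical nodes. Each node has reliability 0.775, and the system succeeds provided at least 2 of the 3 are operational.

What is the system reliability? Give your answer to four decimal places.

0.8709

R = Σ_{i=2}^{3} C(3,i) p^i (1−p)^{3−i} with p = 0.775
C(3,2)·0.775^2·0.225^1 = 0.405422
C(3,3)·0.775^3·0.225^0 = 0.465484
Sum = 0.8709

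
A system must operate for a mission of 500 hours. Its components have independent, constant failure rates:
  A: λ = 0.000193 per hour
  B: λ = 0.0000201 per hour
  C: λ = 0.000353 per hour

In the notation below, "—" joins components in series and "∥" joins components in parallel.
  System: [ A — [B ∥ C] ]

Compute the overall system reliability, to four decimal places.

R(A) = exp(−0.000193 × 500) = 0.908010
R(B) = exp(−0.0000201 × 500) = 0.990000
R(C) = exp(−0.000353 × 500) = 0.838199
Parallel (B and C): 1 − (1 − 0.990000)(1 − 0.838199) = 0.998382
Series (A and [0.998382]): 0.908010 × 0.998382 = 0.9065

0.9065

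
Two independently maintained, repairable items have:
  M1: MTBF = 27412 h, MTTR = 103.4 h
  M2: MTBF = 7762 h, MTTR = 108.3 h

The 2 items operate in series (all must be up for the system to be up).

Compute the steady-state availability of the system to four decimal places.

0.9825

A(M1) = MTBF/(MTBF+MTTR) = 27412/(27412+103.4) = 0.996242
A(M2) = MTBF/(MTBF+MTTR) = 7762/(7762+108.3) = 0.986239
Series availability: 0.996242 × 0.986239 = 0.9825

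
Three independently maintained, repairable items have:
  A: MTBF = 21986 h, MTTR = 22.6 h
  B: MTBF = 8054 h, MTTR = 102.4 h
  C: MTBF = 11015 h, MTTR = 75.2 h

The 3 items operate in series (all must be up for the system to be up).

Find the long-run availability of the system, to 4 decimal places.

0.9797

A(A) = MTBF/(MTBF+MTTR) = 21986/(21986+22.6) = 0.998973
A(B) = MTBF/(MTBF+MTTR) = 8054/(8054+102.4) = 0.987445
A(C) = MTBF/(MTBF+MTTR) = 11015/(11015+75.2) = 0.993219
Series availability: 0.998973 × 0.987445 × 0.993219 = 0.9797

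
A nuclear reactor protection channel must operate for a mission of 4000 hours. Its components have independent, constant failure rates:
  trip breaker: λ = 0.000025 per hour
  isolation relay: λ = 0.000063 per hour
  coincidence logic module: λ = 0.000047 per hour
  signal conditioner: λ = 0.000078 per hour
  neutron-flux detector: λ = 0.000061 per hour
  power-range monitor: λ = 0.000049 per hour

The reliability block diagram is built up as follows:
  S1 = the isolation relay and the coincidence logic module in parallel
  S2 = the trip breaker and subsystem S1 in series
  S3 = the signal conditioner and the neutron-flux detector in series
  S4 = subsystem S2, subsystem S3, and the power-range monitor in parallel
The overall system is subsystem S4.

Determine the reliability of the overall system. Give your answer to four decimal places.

R(trip breaker) = exp(−0.000025 × 4000) = 0.904837
R(isolation relay) = exp(−0.000063 × 4000) = 0.777245
R(coincidence logic module) = exp(−0.000047 × 4000) = 0.828615
R(signal conditioner) = exp(−0.000078 × 4000) = 0.731982
R(neutron-flux detector) = exp(−0.000061 × 4000) = 0.783488
R(power-range monitor) = exp(−0.000049 × 4000) = 0.822012
Parallel (isolation relay and coincidence logic module): 1 − (1 − 0.777245)(1 − 0.828615) = 0.961823
Series (trip breaker and [0.961823]): 0.904837 × 0.961823 = 0.870293
Series (signal conditioner and neutron-flux detector): 0.731982 × 0.783488 = 0.573499
Parallel ([0.870293], [0.573499], and power-range monitor): 1 − (1 − 0.870293)(1 − 0.573499)(1 − 0.822012) = 0.9902

0.9902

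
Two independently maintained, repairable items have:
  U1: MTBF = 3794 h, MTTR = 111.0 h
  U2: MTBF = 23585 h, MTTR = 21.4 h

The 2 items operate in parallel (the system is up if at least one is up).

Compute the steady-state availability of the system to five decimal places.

A(U1) = MTBF/(MTBF+MTTR) = 3794/(3794+111.0) = 0.971575
A(U2) = MTBF/(MTBF+MTTR) = 23585/(23585+21.4) = 0.999093
Parallel availability: 1 − (1 − 0.971575)(1 − 0.999093) = 0.99997

0.99997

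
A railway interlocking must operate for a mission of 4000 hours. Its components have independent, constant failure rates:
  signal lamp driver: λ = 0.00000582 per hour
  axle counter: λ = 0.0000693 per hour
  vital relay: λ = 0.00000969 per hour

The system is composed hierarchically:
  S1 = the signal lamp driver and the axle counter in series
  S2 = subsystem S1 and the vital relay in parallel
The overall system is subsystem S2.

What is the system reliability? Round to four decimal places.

R(signal lamp driver) = exp(−0.00000582 × 4000) = 0.976989
R(axle counter) = exp(−0.0000693 × 4000) = 0.757903
R(vital relay) = exp(−0.00000969 × 4000) = 0.961982
Series (signal lamp driver and axle counter): 0.976989 × 0.757903 = 0.740463
Parallel ([0.740463] and vital relay): 1 − (1 − 0.740463)(1 − 0.961982) = 0.9901

0.9901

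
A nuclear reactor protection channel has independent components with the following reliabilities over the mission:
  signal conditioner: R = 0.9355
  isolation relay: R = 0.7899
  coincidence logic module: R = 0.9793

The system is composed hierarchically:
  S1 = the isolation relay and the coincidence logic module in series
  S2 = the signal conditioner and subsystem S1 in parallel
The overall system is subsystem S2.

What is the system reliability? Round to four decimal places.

Series (isolation relay and coincidence logic module): 0.789900 × 0.979300 = 0.773549
Parallel (signal conditioner and [0.773549]): 1 − (1 − 0.935500)(1 − 0.773549) = 0.9854

0.9854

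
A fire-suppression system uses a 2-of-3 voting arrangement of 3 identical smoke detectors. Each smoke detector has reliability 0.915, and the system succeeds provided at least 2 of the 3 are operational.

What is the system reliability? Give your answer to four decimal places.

R = Σ_{i=2}^{3} C(3,i) p^i (1−p)^{3−i} with p = 0.915
C(3,2)·0.915^2·0.085^1 = 0.213492
C(3,3)·0.915^3·0.085^0 = 0.766061
Sum = 0.9796

0.9796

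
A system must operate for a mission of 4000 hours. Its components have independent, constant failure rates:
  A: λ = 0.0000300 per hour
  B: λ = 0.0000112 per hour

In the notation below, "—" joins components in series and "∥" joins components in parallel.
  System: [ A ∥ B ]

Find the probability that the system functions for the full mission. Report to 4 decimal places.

0.9950

R(A) = exp(−0.0000300 × 4000) = 0.886920
R(B) = exp(−0.0000112 × 4000) = 0.956189
Parallel (A and B): 1 − (1 − 0.886920)(1 − 0.956189) = 0.9950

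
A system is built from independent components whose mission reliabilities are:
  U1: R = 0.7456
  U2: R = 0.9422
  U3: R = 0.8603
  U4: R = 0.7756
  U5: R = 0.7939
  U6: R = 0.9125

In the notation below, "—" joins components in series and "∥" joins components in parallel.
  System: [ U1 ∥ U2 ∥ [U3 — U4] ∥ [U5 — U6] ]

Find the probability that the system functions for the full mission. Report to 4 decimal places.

0.9987

Series (U3 and U4): 0.860300 × 0.775600 = 0.667249
Series (U5 and U6): 0.793900 × 0.912500 = 0.724434
Parallel (U1, U2, [0.667249], and [0.724434]): 1 − (1 − 0.745600)(1 − 0.942200)(1 − 0.667249)(1 − 0.724434) = 0.9987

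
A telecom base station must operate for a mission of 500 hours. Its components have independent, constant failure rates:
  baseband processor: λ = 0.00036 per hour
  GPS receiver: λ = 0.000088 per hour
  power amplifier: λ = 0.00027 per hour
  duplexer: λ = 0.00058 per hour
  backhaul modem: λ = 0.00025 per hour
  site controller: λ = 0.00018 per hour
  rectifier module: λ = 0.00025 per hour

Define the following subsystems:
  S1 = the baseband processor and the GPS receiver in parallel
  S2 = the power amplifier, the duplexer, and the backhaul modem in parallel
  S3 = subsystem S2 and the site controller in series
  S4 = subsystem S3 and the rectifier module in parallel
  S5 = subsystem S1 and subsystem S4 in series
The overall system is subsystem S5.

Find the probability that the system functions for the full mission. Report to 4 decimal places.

R(baseband processor) = exp(−0.00036 × 500) = 0.835270
R(GPS receiver) = exp(−0.000088 × 500) = 0.956954
R(power amplifier) = exp(−0.00027 × 500) = 0.873716
R(duplexer) = exp(−0.00058 × 500) = 0.748264
R(backhaul modem) = exp(−0.00025 × 500) = 0.882497
R(site controller) = exp(−0.00018 × 500) = 0.913931
R(rectifier module) = exp(−0.00025 × 500) = 0.882497
Parallel (baseband processor and GPS receiver): 1 − (1 − 0.835270)(1 − 0.956954) = 0.992909
Parallel (power amplifier, duplexer, and backhaul modem): 1 − (1 − 0.873716)(1 − 0.748264)(1 − 0.882497) = 0.996265
Series ([0.996265] and site controller): 0.996265 × 0.913931 = 0.910517
Parallel ([0.910517] and rectifier module): 1 − (1 − 0.910517)(1 − 0.882497) = 0.989485
Series ([0.992909] and [0.989485]): 0.992909 × 0.989485 = 0.9825

0.9825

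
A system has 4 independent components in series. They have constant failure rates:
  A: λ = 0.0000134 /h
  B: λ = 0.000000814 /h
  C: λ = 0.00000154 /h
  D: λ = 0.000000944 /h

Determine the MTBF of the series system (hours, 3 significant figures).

Series of exponential components: λ_sys = Σ λ_i
λ_sys = 0.0000134 + 0.000000814 + 0.00000154 + 0.000000944 = 1.6698e-05 /h
MTBF = 1 / λ_sys = 59900 h

59900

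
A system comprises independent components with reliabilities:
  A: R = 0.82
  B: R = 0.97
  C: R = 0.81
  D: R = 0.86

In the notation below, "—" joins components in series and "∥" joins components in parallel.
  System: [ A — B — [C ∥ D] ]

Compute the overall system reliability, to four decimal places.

0.7742

Parallel (C and D): 1 − (1 − 0.810000)(1 − 0.860000) = 0.973400
Series (A, B, and [0.973400]): 0.820000 × 0.970000 × 0.973400 = 0.7742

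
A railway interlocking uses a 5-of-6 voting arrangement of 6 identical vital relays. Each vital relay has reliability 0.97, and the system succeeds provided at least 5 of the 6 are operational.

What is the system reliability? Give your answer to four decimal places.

R = Σ_{i=5}^{6} C(6,i) p^i (1−p)^{6−i} with p = 0.97
C(6,5)·0.97^5·0.03^1 = 0.154572
C(6,6)·0.97^6·0.03^0 = 0.832972
Sum = 0.9875

0.9875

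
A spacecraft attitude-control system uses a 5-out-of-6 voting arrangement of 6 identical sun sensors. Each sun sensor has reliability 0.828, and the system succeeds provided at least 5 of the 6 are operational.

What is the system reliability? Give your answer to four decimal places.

R = Σ_{i=5}^{6} C(6,i) p^i (1−p)^{6−i} with p = 0.828
C(6,5)·0.828^5·0.172^1 = 0.401635
C(6,6)·0.828^6·0.172^0 = 0.322242
Sum = 0.7239

0.7239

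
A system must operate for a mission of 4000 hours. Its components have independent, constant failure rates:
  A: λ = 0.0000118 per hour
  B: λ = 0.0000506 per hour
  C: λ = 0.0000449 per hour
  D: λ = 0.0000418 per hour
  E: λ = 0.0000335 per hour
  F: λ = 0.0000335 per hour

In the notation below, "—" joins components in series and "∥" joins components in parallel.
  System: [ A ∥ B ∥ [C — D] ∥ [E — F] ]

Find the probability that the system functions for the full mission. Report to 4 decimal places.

0.9994

R(A) = exp(−0.0000118 × 4000) = 0.953897
R(B) = exp(−0.0000506 × 4000) = 0.816768
R(C) = exp(−0.0000449 × 4000) = 0.835604
R(D) = exp(−0.0000418 × 4000) = 0.846030
R(E) = exp(−0.0000335 × 4000) = 0.874590
R(F) = exp(−0.0000335 × 4000) = 0.874590
Series (C and D): 0.835604 × 0.846030 = 0.706946
Series (E and F): 0.874590 × 0.874590 = 0.764908
Parallel (A, B, [0.706946], and [0.764908]): 1 − (1 − 0.953897)(1 − 0.816768)(1 − 0.706946)(1 − 0.764908) = 0.9994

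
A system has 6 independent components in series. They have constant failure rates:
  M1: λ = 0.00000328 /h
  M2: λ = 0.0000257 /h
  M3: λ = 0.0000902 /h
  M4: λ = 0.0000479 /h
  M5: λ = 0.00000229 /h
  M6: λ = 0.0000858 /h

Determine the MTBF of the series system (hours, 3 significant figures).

Series of exponential components: λ_sys = Σ λ_i
λ_sys = 0.00000328 + 0.0000257 + 0.0000902 + 0.0000479 + 0.00000229 + 0.0000858 = 2.5517e-04 /h
MTBF = 1 / λ_sys = 3920 h

3920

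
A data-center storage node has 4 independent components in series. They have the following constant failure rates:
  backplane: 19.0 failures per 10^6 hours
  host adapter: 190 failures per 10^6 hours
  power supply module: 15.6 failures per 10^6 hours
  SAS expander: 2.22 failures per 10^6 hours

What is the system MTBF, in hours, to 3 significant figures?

4410

Series of exponential components: λ_sys = Σ λ_i
λ_sys = 0.0000190 + 0.000190 + 0.0000156 + 0.00000222 = 2.2682e-04 /h
MTBF = 1 / λ_sys = 4410 h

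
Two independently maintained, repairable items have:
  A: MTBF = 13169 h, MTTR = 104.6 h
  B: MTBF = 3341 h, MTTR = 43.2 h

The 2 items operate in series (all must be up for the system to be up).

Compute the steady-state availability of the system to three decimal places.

0.979

A(A) = MTBF/(MTBF+MTTR) = 13169/(13169+104.6) = 0.992120
A(B) = MTBF/(MTBF+MTTR) = 3341/(3341+43.2) = 0.987235
Series availability: 0.992120 × 0.987235 = 0.979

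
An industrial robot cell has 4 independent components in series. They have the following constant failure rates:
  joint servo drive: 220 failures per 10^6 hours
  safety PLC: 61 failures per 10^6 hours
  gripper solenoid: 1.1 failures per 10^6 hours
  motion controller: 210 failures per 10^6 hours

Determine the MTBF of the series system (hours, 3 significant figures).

Series of exponential components: λ_sys = Σ λ_i
λ_sys = 0.00022 + 0.000061 + 0.0000011 + 0.00021 = 4.9210e-04 /h
MTBF = 1 / λ_sys = 2030 h

2030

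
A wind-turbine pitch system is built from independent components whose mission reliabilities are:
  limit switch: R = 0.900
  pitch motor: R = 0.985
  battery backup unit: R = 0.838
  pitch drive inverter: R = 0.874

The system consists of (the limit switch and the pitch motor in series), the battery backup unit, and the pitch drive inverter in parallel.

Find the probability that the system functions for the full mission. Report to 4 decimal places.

Series (limit switch and pitch motor): 0.900000 × 0.985000 = 0.886500
Parallel ([0.886500], battery backup unit, and pitch drive inverter): 1 − (1 − 0.886500)(1 − 0.838000)(1 − 0.874000) = 0.9977

0.9977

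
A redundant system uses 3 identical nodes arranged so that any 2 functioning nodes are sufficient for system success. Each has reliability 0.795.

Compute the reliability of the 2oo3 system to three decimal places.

0.891

R = Σ_{i=2}^{3} C(3,i) p^i (1−p)^{3−i} with p = 0.795
C(3,2)·0.795^2·0.205^1 = 0.38870
C(3,3)·0.795^3·0.205^0 = 0.50246
Sum = 0.891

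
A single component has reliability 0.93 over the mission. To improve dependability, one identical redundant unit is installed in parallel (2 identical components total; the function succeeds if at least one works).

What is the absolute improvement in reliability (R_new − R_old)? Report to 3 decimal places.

R_before = 0.93
R_after = 1 − (1 − 0.93)^2 = 0.995
ΔR = 0.995 − 0.93 = 0.065

0.065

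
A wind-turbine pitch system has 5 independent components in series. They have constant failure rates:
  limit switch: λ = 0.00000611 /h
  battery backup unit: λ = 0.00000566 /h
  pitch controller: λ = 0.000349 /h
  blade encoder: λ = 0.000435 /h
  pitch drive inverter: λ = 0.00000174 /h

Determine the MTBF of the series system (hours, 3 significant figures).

Series of exponential components: λ_sys = Σ λ_i
λ_sys = 0.00000611 + 0.00000566 + 0.000349 + 0.000435 + 0.00000174 = 7.9751e-04 /h
MTBF = 1 / λ_sys = 1250 h

1250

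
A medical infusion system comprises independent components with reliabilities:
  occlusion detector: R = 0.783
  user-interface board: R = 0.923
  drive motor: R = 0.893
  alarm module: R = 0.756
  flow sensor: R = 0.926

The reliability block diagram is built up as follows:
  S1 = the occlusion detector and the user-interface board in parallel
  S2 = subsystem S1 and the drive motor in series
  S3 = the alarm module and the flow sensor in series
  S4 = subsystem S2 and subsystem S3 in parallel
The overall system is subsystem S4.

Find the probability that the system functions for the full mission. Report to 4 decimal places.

0.9634

Parallel (occlusion detector and user-interface board): 1 − (1 − 0.783000)(1 − 0.923000) = 0.983291
Series ([0.983291] and drive motor): 0.983291 × 0.893000 = 0.878079
Series (alarm module and flow sensor): 0.756000 × 0.926000 = 0.700056
Parallel ([0.878079] and [0.700056]): 1 − (1 − 0.878079)(1 − 0.700056) = 0.9634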